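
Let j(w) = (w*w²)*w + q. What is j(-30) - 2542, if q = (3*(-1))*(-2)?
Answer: 807464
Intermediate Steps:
q = 6 (q = -3*(-2) = 6)
j(w) = 6 + w⁴ (j(w) = (w*w²)*w + 6 = w³*w + 6 = w⁴ + 6 = 6 + w⁴)
j(-30) - 2542 = (6 + (-30)⁴) - 2542 = (6 + 810000) - 2542 = 810006 - 2542 = 807464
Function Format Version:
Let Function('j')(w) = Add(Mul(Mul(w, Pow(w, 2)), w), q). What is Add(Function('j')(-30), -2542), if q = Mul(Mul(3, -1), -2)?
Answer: 807464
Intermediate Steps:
q = 6 (q = Mul(-3, -2) = 6)
Function('j')(w) = Add(6, Pow(w, 4)) (Function('j')(w) = Add(Mul(Mul(w, Pow(w, 2)), w), 6) = Add(Mul(Pow(w, 3), w), 6) = Add(Pow(w, 4), 6) = Add(6, Pow(w, 4)))
Add(Function('j')(-30), -2542) = Add(Add(6, Pow(-30, 4)), -2542) = Add(Add(6, 810000), -2542) = Add(810006, -2542) = 807464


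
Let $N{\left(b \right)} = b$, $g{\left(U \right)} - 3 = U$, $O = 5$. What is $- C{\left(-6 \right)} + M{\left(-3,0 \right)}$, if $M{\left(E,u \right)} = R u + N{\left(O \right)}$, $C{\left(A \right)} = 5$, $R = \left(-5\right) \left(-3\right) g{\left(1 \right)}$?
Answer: $0$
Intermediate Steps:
$g{\left(U \right)} = 3 + U$
$R = 60$ ($R = \left(-5\right) \left(-3\right) \left(3 + 1\right) = 15 \cdot 4 = 60$)
$M{\left(E,u \right)} = 5 + 60 u$ ($M{\left(E,u \right)} = 60 u + 5 = 5 + 60 u$)
$- C{\left(-6 \right)} + M{\left(-3,0 \right)} = \left(-1\right) 5 + \left(5 + 60 \cdot 0\right) = -5 + \left(5 + 0\right) = -5 + 5 = 0$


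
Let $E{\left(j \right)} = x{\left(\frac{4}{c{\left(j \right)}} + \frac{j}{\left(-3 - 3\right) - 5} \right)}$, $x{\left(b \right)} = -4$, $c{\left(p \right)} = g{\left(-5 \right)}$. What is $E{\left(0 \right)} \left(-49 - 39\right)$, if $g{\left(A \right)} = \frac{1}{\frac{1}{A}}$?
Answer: $352$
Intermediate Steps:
$g{\left(A \right)} = A$
$c{\left(p \right)} = -5$
$E{\left(j \right)} = -4$
$E{\left(0 \right)} \left(-49 - 39\right) = - 4 \left(-49 - 39\right) = \left(-4\right) \left(-88\right) = 352$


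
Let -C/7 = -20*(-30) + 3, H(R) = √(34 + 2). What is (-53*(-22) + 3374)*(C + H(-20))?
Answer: -19136100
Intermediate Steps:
H(R) = 6 (H(R) = √36 = 6)
C = -4221 (C = -7*(-20*(-30) + 3) = -7*(600 + 3) = -7*603 = -4221)
(-53*(-22) + 3374)*(C + H(-20)) = (-53*(-22) + 3374)*(-4221 + 6) = (1166 + 3374)*(-4215) = 4540*(-4215) = -19136100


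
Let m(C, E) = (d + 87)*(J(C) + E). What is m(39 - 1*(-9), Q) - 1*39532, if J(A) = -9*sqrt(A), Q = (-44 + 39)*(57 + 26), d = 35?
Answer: -90162 - 4392*sqrt(3) ≈ -97769.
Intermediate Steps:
Q = -415 (Q = -5*83 = -415)
m(C, E) = -1098*sqrt(C) + 122*E (m(C, E) = (35 + 87)*(-9*sqrt(C) + E) = 122*(E - 9*sqrt(C)) = -1098*sqrt(C) + 122*E)
m(39 - 1*(-9), Q) - 1*39532 = (-1098*sqrt(39 - 1*(-9)) + 122*(-415)) - 1*39532 = (-1098*sqrt(39 + 9) - 50630) - 39532 = (-4392*sqrt(3) - 50630) - 39532 = (-50630 - 4392*sqrt(3)) - 39532 = -90162 - 4392*sqrt(3)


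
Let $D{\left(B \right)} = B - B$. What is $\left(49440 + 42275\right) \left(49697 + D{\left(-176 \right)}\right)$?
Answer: $4557960355$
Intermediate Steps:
$D{\left(B \right)} = 0$
$\left(49440 + 42275\right) \left(49697 + D{\left(-176 \right)}\right) = \left(49440 + 42275\right) \left(49697 + 0\right) = 91715 \cdot 49697 = 4557960355$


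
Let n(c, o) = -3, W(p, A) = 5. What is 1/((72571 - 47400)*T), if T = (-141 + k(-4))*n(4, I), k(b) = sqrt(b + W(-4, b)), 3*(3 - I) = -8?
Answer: 1/10571820 ≈ 9.4591e-8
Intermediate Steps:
I = 17/3 (I = 3 - 1/3*(-8) = 3 + 8/3 = 17/3 ≈ 5.6667)
k(b) = sqrt(5 + b) (k(b) = sqrt(b + 5) = sqrt(5 + b))
T = 420 (T = (-141 + sqrt(5 - 4))*(-3) = (-141 + sqrt(1))*(-3) = (-141 + 1)*(-3) = -140*(-3) = 420)
1/((72571 - 47400)*T) = 1/((72571 - 47400)*420) = (1/420)/25171 = (1/25171)*(1/420) = 1/10571820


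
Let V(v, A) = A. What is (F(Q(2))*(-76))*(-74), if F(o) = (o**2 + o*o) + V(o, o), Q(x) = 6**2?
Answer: 14779872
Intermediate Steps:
Q(x) = 36
F(o) = o + 2*o**2 (F(o) = (o**2 + o*o) + o = (o**2 + o**2) + o = 2*o**2 + o = o + 2*o**2)
(F(Q(2))*(-76))*(-74) = ((36*(1 + 2*36))*(-76))*(-74) = ((36*(1 + 72))*(-76))*(-74) = ((36*73)*(-76))*(-74) = (2628*(-76))*(-74) = -199728*(-74) = 14779872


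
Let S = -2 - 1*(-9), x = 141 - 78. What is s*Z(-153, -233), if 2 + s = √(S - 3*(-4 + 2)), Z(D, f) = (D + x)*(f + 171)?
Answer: -11160 + 5580*√13 ≈ 8959.0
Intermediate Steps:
x = 63
S = 7 (S = -2 + 9 = 7)
Z(D, f) = (63 + D)*(171 + f) (Z(D, f) = (D + 63)*(f + 171) = (63 + D)*(171 + f))
s = -2 + √13 (s = -2 + √(7 - 3*(-4 + 2)) = -2 + √(7 - 3*(-2)) = -2 + √(7 + 6) = -2 + √13 ≈ 1.6056)
s*Z(-153, -233) = (-2 + √13)*(10773 + 63*(-233) + 171*(-153) - 153*(-233)) = (-2 + √13)*(10773 - 14679 - 26163 + 35649) = (-2 + √13)*5580 = -11160 + 5580*√13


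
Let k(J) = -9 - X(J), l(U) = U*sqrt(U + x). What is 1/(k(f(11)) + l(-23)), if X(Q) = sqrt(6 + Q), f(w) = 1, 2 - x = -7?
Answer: -1/(9 + sqrt(7) + 23*I*sqrt(14)) ≈ -0.0015442 + 0.011411*I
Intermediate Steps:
x = 9 (x = 2 - 1*(-7) = 2 + 7 = 9)
l(U) = U*sqrt(9 + U) (l(U) = U*sqrt(U + 9) = U*sqrt(9 + U))
k(J) = -9 - sqrt(6 + J)
1/(k(f(11)) + l(-23)) = 1/((-9 - sqrt(6 + 1)) - 23*sqrt(9 - 23)) = 1/((-9 - sqrt(7)) - 23*I*sqrt(14)) = 1/(-9 - sqrt(7) - 23*I*sqrt(14))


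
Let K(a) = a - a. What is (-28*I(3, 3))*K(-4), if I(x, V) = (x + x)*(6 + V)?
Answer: 0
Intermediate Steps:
I(x, V) = 2*x*(6 + V) (I(x, V) = (2*x)*(6 + V) = 2*x*(6 + V))
K(a) = 0
(-28*I(3, 3))*K(-4) = -56*3*(6 + 3)*0 = -56*3*9*0 = -28*54*0 = -1512*0 = 0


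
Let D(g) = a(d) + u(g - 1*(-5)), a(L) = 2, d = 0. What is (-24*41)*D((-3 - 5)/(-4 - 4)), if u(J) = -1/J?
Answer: -1804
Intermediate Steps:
D(g) = 2 - 1/(5 + g) (D(g) = 2 - 1/(g - 1*(-5)) = 2 - 1/(g + 5) = 2 - 1/(5 + g))
(-24*41)*D((-3 - 5)/(-4 - 4)) = (-24*41)*((9 + 2*((-3 - 5)/(-4 - 4)))/(5 + (-3 - 5)/(-4 - 4))) = -984*(9 + 2*(-8/(-8)))/(5 - 8/(-8)) = -984*(9 + 2*(-8*(-⅛)))/(5 - 8*(-⅛)) = -984*(9 + 2*1)/(5 + 1) = -984*(9 + 2)/6 = -164*11 = -984*11/6 = -1804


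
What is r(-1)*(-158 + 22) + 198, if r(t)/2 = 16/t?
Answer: 4550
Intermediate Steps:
r(t) = 32/t (r(t) = 2*(16/t) = 32/t)
r(-1)*(-158 + 22) + 198 = (32/(-1))*(-158 + 22) + 198 = (32*(-1))*(-136) + 198 = -32*(-136) + 198 = 4352 + 198 = 4550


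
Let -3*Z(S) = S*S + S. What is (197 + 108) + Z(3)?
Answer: 301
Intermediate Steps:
Z(S) = -S/3 - S²/3 (Z(S) = -(S*S + S)/3 = -(S² + S)/3 = -(S + S²)/3 = -S/3 - S²/3)
(197 + 108) + Z(3) = (197 + 108) - ⅓*3*(1 + 3) = 305 - ⅓*3*4 = 305 - 4 = 301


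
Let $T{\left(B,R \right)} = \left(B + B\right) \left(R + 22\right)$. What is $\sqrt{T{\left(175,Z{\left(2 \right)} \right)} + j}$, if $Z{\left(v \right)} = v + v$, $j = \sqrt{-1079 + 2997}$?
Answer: $\sqrt{9100 + \sqrt{1918}} \approx 95.623$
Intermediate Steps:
$j = \sqrt{1918} \approx 43.795$
$Z{\left(v \right)} = 2 v$
$T{\left(B,R \right)} = 2 B \left(22 + R\right)$
$\sqrt{T{\left(175,Z{\left(2 \right)} \right)} + j} = \sqrt{2 \cdot 175 \left(22 + 2 \cdot 2\right) + \sqrt{1918}} = \sqrt{2 \cdot 175 \left(22 + 4\right) + \sqrt{1918}} = \sqrt{2 \cdot 175 \cdot 26 + \sqrt{1918}} = \sqrt{9100 + \sqrt{1918}}$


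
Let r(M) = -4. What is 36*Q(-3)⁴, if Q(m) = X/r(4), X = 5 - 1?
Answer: 36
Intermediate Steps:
X = 4
Q(m) = -1 (Q(m) = 4/(-4) = 4*(-¼) = -1)
36*Q(-3)⁴ = 36*(-1)⁴ = 36*1 = 36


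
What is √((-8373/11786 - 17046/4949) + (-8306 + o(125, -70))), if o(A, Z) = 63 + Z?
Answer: I*√577492679429076990/8332702 ≈ 91.198*I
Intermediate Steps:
√((-8373/11786 - 17046/4949) + (-8306 + o(125, -70))) = √((-8373/11786 - 17046/4949) + (-8306 + (63 - 70))) = √((-8373*1/11786 - 17046*1/4949) + (-8306 - 7)) = √((-8373/11786 - 17046/4949) - 8313) = √(-242342133/58328914 - 8313) = √(-485130604215/58328914) = I*√577492679429076990/8332702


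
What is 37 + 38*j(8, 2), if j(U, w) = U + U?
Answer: 645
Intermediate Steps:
j(U, w) = 2*U
37 + 38*j(8, 2) = 37 + 38*(2*8) = 37 + 38*16 = 37 + 608 = 645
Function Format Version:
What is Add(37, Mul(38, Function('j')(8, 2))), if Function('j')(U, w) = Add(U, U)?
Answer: 645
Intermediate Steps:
Function('j')(U, w) = Mul(2, U)
Add(37, Mul(38, Function('j')(8, 2))) = Add(37, Mul(38, Mul(2, 8))) = Add(37, Mul(38, 16)) = Add(37, 608) = 645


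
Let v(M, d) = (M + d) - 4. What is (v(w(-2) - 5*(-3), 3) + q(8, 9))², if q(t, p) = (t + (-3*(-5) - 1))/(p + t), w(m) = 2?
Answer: 86436/289 ≈ 299.09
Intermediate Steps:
q(t, p) = (14 + t)/(p + t) (q(t, p) = (t + (15 - 1))/(p + t) = (t + 14)/(p + t) = (14 + t)/(p + t))
v(M, d) = -4 + M + d
(v(w(-2) - 5*(-3), 3) + q(8, 9))² = ((-4 + (2 - 5*(-3)) + 3) + (14 + 8)/(9 + 8))² = ((-4 + (2 + 15) + 3) + 22/17)² = ((-4 + 17 + 3) + (1/17)*22)² = (16 + 22/17)² = (294/17)² = 86436/289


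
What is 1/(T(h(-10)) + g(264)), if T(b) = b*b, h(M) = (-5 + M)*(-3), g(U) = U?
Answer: 1/2289 ≈ 0.00043687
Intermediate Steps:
h(M) = 15 - 3*M
T(b) = b²
1/(T(h(-10)) + g(264)) = 1/((15 - 3*(-10))² + 264) = 1/((15 + 30)² + 264) = 1/(45² + 264) = 1/(2025 + 264) = 1/2289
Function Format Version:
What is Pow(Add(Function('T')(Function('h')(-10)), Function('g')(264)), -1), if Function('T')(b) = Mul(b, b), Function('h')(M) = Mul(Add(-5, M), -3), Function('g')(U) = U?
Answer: Rational(1, 2289) ≈ 0.00043687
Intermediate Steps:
Function('h')(M) = Add(15, Mul(-3, M))
Function('T')(b) = Pow(b, 2)
Pow(Add(Function('T')(Function('h')(-10)), Function('g')(264)), -1) = Pow(Add(Pow(Add(15, Mul(-3, -10)), 2), 264), -1) = Pow(Add(Pow(Add(15, 30), 2), 264), -1) = Pow(Add(Pow(45, 2), 264), -1) = Pow(Add(2025, 264), -1) = Pow(2289, -1) = Rational(1, 2289)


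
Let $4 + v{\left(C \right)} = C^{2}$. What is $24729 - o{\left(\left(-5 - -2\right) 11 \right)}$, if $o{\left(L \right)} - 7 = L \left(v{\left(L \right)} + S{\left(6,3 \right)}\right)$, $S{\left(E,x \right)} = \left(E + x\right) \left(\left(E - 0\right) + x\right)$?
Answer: $63200$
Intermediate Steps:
$S{\left(E,x \right)} = \left(E + x\right)^{2}$ ($S{\left(E,x \right)} = \left(E + x\right) \left(\left(E + 0\right) + x\right) = \left(E + x\right) \left(E + x\right) = \left(E + x\right)^{2}$)
$v{\left(C \right)} = -4 + C^{2}$
$o{\left(L \right)} = 7 + L \left(77 + L^{2}\right)$ ($o{\left(L \right)} = 7 + L \left(\left(-4 + L^{2}\right) + \left(6 + 3\right)^{2}\right) = 7 + L \left(\left(-4 + L^{2}\right) + 9^{2}\right) = 7 + L \left(\left(-4 + L^{2}\right) + 81\right) = 7 + L \left(77 + L^{2}\right)$)
$24729 - o{\left(\left(-5 - -2\right) 11 \right)} = 24729 - \left(7 + \left(\left(-5 - -2\right) 11\right)^{3} + 77 \left(-5 - -2\right) 11\right) = 24729 - \left(7 + \left(\left(-5 + 2\right) 11\right)^{3} + 77 \left(-5 + 2\right) 11\right) = 24729 - \left(7 + \left(\left(-3\right) 11\right)^{3} + 77 \left(\left(-3\right) 11\right)\right) = 24729 - \left(7 + \left(-33\right)^{3} + 77 \left(-33\right)\right) = 24729 - \left(7 - 35937 - 2541\right) = 24729 - -38471 = 24729 + 38471 = 63200$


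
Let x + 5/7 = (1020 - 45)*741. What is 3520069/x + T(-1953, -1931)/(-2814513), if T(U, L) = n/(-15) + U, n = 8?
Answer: 208082518118929/42701678655480 ≈ 4.8729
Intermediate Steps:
x = 5057320/7 (x = -5/7 + (1020 - 45)*741 = -5/7 + 975*741 = -5/7 + 722475 = 5057320/7 ≈ 7.2247e+5)
T(U, L) = -8/15 + U (T(U, L) = 8/(-15) + U = -1/15*8 + U = -8/15 + U)
3520069/x + T(-1953, -1931)/(-2814513) = 3520069/(5057320/7) + (-8/15 - 1953)/(-2814513) = 3520069*(7/5057320) - 29303/15*(-1/2814513) = 24640483/5057320 + 29303/42217695 = 208082518118929/42701678655480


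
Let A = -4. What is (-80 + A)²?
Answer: 7056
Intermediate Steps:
(-80 + A)² = (-80 - 4)² = (-84)² = 7056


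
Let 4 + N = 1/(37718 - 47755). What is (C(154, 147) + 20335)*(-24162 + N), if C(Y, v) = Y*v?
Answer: -10423279187139/10037 ≈ -1.0385e+9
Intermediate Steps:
N = -40149/10037 (N = -4 + 1/(37718 - 47755) = -4 + 1/(-10037) = -4 - 1/10037 = -40149/10037 ≈ -4.0001)
(C(154, 147) + 20335)*(-24162 + N) = (154*147 + 20335)*(-24162 - 40149/10037) = (22638 + 20335)*(-242554143/10037) = 42973*(-242554143/10037) = -10423279187139/10037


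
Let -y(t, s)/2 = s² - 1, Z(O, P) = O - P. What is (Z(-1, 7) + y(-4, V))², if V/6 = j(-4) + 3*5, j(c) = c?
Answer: 76003524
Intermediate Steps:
V = 66 (V = 6*(-4 + 3*5) = 6*(-4 + 15) = 6*11 = 66)
y(t, s) = 2 - 2*s² (y(t, s) = -2*(s² - 1) = -2*(-1 + s²) = 2 - 2*s²)
(Z(-1, 7) + y(-4, V))² = ((-1 - 1*7) + (2 - 2*66²))² = ((-1 - 7) + (2 - 2*4356))² = (-8 + (2 - 8712))² = (-8 - 8710)² = (-8718)² = 76003524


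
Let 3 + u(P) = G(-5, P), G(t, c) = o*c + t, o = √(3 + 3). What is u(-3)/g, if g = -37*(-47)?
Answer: -8/1739 - 3*√6/1739 ≈ -0.0088260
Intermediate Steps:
o = √6 ≈ 2.4495
G(t, c) = t + c*√6 (G(t, c) = √6*c + t = c*√6 + t = t + c*√6)
u(P) = -8 + P*√6 (u(P) = -3 + (-5 + P*√6) = -8 + P*√6)
g = 1739
u(-3)/g = (-8 - 3*√6)/1739 = (-8 - 3*√6)*(1/1739) = -8/1739 - 3*√6/1739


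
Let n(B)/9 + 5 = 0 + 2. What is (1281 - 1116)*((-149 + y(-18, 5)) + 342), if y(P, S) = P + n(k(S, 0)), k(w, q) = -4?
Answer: 24420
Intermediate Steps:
n(B) = -27 (n(B) = -45 + 9*(0 + 2) = -45 + 9*2 = -45 + 18 = -27)
y(P, S) = -27 + P (y(P, S) = P - 27 = -27 + P)
(1281 - 1116)*((-149 + y(-18, 5)) + 342) = (1281 - 1116)*((-149 + (-27 - 18)) + 342) = 165*((-149 - 45) + 342) = 165*(-194 + 342) = 165*148 = 24420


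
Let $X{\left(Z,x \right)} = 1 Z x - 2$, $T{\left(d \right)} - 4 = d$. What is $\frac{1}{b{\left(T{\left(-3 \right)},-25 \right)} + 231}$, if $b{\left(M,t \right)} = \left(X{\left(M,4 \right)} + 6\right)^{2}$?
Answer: $\frac{1}{295} \approx 0.0033898$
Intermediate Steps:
$T{\left(d \right)} = 4 + d$
$X{\left(Z,x \right)} = -2 + Z x$ ($X{\left(Z,x \right)} = Z x - 2 = -2 + Z x$)
$b{\left(M,t \right)} = \left(4 + 4 M\right)^{2}$ ($b{\left(M,t \right)} = \left(\left(-2 + M 4\right) + 6\right)^{2} = \left(\left(-2 + 4 M\right) + 6\right)^{2} = \left(4 + 4 M\right)^{2}$)
$\frac{1}{b{\left(T{\left(-3 \right)},-25 \right)} + 231} = \frac{1}{16 \left(1 + \left(4 - 3\right)\right)^{2} + 231} = \frac{1}{16 \left(1 + 1\right)^{2} + 231} = \frac{1}{16 \cdot 2^{2} + 231} = \frac{1}{16 \cdot 4 + 231} = \frac{1}{64 + 231} = \frac{1}{295}$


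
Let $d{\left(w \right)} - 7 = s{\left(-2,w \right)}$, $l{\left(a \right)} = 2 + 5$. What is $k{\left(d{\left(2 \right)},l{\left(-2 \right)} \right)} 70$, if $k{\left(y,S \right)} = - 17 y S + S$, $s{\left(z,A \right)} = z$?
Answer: $-41160$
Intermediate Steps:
$l{\left(a \right)} = 7$
$d{\left(w \right)} = 5$ ($d{\left(w \right)} = 7 - 2 = 5$)
$k{\left(y,S \right)} = S - 17 S y$ ($k{\left(y,S \right)} = - 17 S y + S = S - 17 S y$)
$k{\left(d{\left(2 \right)},l{\left(-2 \right)} \right)} 70 = 7 \left(1 - 85\right) 70 = 7 \left(-84\right) 70 = \left(-588\right) 70 = -41160$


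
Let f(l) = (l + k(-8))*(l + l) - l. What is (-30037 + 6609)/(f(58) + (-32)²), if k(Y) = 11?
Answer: -11714/4485 ≈ -2.6118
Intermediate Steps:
f(l) = -l + 2*l*(11 + l) (f(l) = (l + 11)*(l + l) - l = (11 + l)*(2*l) - l = 2*l*(11 + l) - l = -l + 2*l*(11 + l))
(-30037 + 6609)/(f(58) + (-32)²) = (-30037 + 6609)/(58*(21 + 2*58) + (-32)²) = -23428/(58*(21 + 116) + 1024) = -23428/(58*137 + 1024) = -23428/(7946 + 1024) = -23428/8970 = -23428*1/8970 = -11714/4485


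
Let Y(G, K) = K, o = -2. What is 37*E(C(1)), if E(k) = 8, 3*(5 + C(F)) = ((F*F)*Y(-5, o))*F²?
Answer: 296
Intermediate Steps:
C(F) = -5 - 2*F⁴/3 (C(F) = -5 + (((F*F)*(-2))*F²)/3 = -5 + ((F²*(-2))*F²)/3 = -5 + ((-2*F²)*F²)/3 = -5 + (-2*F⁴)/3 = -5 - 2*F⁴/3)
37*E(C(1)) = 37*8 = 296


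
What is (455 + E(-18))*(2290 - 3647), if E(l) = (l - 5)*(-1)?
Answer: -648646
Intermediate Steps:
E(l) = 5 - l (E(l) = (-5 + l)*(-1) = 5 - l)
(455 + E(-18))*(2290 - 3647) = (455 + (5 - 1*(-18)))*(2290 - 3647) = (455 + (5 + 18))*(-1357) = (455 + 23)*(-1357) = 478*(-1357) = -648646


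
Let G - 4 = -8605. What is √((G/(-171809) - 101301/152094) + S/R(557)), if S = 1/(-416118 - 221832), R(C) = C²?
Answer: 2*I*√3688113123831229429713511816403238/154756385731620915 ≈ 0.78484*I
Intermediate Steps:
G = -8601 (G = 4 - 8605 = -8601)
S = -1/637950 (S = 1/(-637950) = -1/637950 ≈ -1.5675e-6)
√((G/(-171809) - 101301/152094) + S/R(557)) = √((-8601/(-171809) - 101301/152094) - 1/(637950*(557²))) = √((-8601*(-1/171809) - 101301*1/152094) - 1/637950/310249) = √((8601/171809 - 33767/50698) - 1/637950*1/310249) = √(-5365421005/8710372682 - 1/197923349550) = √(-265485524266059417608/430996534262564248275) = 2*I*√3688113123831229429713511816403238/154756385731620915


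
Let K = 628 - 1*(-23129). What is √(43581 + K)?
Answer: 3*√7482 ≈ 259.50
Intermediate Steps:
K = 23757 (K = 628 + 23129 = 23757)
√(43581 + K) = √(43581 + 23757) = √67338 = 3*√7482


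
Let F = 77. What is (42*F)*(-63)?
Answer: -203742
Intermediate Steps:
(42*F)*(-63) = (42*77)*(-63) = 3234*(-63) = -203742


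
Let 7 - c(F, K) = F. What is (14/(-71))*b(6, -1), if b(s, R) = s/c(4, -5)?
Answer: -28/71 ≈ -0.39437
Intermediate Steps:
c(F, K) = 7 - F
b(s, R) = s/3 (b(s, R) = s/(7 - 1*4) = s/(7 - 4) = s/3)
(14/(-71))*b(6, -1) = (14/(-71))*((⅓)*6) = (14*(-1/71))*2 = -14/71*2 = -28/71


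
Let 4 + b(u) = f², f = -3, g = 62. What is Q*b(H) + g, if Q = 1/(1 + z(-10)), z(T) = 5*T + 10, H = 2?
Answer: 2413/39 ≈ 61.872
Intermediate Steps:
z(T) = 10 + 5*T
Q = -1/39 (Q = 1/(1 + (10 + 5*(-10))) = 1/(1 + (10 - 50)) = 1/(1 - 40) = 1/(-39) = -1/39 ≈ -0.025641)
b(u) = 5 (b(u) = -4 + (-3)² = -4 + 9 = 5)
Q*b(H) + g = -1/39*5 + 62 = -5/39 + 62 = 2413/39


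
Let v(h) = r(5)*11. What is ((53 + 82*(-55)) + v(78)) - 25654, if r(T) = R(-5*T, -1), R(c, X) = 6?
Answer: -30045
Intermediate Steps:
r(T) = 6
v(h) = 66 (v(h) = 6*11 = 66)
((53 + 82*(-55)) + v(78)) - 25654 = ((53 + 82*(-55)) + 66) - 25654 = ((53 - 4510) + 66) - 25654 = (-4457 + 66) - 25654 = -4391 - 25654 = -30045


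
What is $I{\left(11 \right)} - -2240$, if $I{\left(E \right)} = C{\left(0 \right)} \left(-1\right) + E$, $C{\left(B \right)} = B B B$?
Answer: $2251$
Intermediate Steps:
$C{\left(B \right)} = B^{3}$ ($C{\left(B \right)} = B^{2} B = B^{3}$)
$I{\left(E \right)} = E$ ($I{\left(E \right)} = 0^{3} \left(-1\right) + E = 0 \left(-1\right) + E = 0 + E = E$)
$I{\left(11 \right)} - -2240 = 11 - -2240 = 11 + 2240 = 2251$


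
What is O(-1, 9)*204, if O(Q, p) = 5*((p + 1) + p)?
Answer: 19380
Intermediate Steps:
O(Q, p) = 5 + 10*p (O(Q, p) = 5*((1 + p) + p) = 5*(1 + 2*p) = 5 + 10*p)
O(-1, 9)*204 = (5 + 10*9)*204 = (5 + 90)*204 = 95*204 = 19380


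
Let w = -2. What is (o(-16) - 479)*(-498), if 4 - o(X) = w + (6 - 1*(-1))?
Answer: 239040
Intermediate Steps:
o(X) = -1 (o(X) = 4 - (-2 + (6 - 1*(-1))) = 4 - (-2 + (6 + 1)) = 4 - (-2 + 7) = 4 - 1*5 = 4 - 5 = -1)
(o(-16) - 479)*(-498) = (-1 - 479)*(-498) = -480*(-498) = 239040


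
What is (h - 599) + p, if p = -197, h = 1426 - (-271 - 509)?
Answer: 1410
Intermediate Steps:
h = 2206 (h = 1426 - 1*(-780) = 1426 + 780 = 2206)
(h - 599) + p = (2206 - 599) - 197 = 1607 - 197 = 1410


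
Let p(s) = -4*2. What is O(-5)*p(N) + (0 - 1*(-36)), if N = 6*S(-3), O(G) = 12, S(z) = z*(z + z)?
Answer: -60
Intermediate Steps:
S(z) = 2*z² (S(z) = z*(2*z) = 2*z²)
N = 108 (N = 6*(2*(-3)²) = 6*(2*9) = 6*18 = 108)
p(s) = -8
O(-5)*p(N) + (0 - 1*(-36)) = 12*(-8) + (0 - 1*(-36)) = -96 + (0 + 36) = -96 + 36 = -60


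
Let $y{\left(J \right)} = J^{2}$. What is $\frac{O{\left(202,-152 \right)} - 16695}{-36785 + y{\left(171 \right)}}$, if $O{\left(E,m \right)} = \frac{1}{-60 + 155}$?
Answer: $\frac{198253}{89585} \approx 2.213$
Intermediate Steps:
$O{\left(E,m \right)} = \frac{1}{95}$
$\frac{O{\left(202,-152 \right)} - 16695}{-36785 + y{\left(171 \right)}} = \frac{\frac{1}{95} - 16695}{-36785 + 171^{2}} = - \frac{1586024}{95 \left(-36785 + 29241\right)} = - \frac{1586024}{95 \left(-7544\right)} = \left(- \frac{1586024}{95}\right) \left(- \frac{1}{7544}\right) = \frac{198253}{89585}$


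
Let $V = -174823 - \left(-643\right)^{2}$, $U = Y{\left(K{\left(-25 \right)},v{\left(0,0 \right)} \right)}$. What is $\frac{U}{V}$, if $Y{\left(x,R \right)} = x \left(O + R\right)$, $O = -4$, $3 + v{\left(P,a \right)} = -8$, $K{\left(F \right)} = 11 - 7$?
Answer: $\frac{15}{147068} \approx 0.00010199$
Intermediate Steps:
$K{\left(F \right)} = 4$ ($K{\left(F \right)} = 11 - 7 = 4$)
$v{\left(P,a \right)} = -11$ ($v{\left(P,a \right)} = -3 - 8 = -11$)
$Y{\left(x,R \right)} = x \left(-4 + R\right)$
$U = -60$ ($U = 4 \left(-4 - 11\right) = 4 \left(-15\right) = -60$)
$V = -588272$ ($V = -174823 - 413449 = -588272$)
$\frac{U}{V} = - \frac{60}{-588272} = \left(-60\right) \left(- \frac{1}{588272}\right) = \frac{15}{147068}$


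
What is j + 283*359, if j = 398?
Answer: 101995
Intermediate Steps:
j + 283*359 = 398 + 283*359 = 398 + 101597 = 101995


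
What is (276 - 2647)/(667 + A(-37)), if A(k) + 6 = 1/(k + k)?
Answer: -175454/48913 ≈ -3.5871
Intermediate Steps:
A(k) = -6 + 1/(2*k) (A(k) = -6 + 1/(k + k) = -6 + 1/(2*k))
(276 - 2647)/(667 + A(-37)) = (276 - 2647)/(667 + (-6 + (½)/(-37))) = -2371/(667 + (-6 + (½)*(-1/37))) = -2371/(667 + (-6 - 1/74)) = -2371/(667 - 445/74) = -2371/48913/74 = -2371*74/48913 = -175454/48913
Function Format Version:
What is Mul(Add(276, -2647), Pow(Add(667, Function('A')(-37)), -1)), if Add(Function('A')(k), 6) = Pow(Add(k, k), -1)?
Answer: Rational(-175454, 48913) ≈ -3.5871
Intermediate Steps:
Function('A')(k) = Add(-6, Mul(Rational(1, 2), Pow(k, -1))) (Function('A')(k) = Add(-6, Pow(Add(k, k), -1)) = Add(-6, Pow(Mul(2, k), -1)) = Add(-6, Mul(Rational(1, 2), Pow(k, -1))))
Mul(Add(276, -2647), Pow(Add(667, Function('A')(-37)), -1)) = Mul(Add(276, -2647), Pow(Add(667, Add(-6, Mul(Rational(1, 2), Pow(-37, -1)))), -1)) = Mul(-2371, Pow(Add(667, Add(-6, Mul(Rational(1, 2), Rational(-1, 37)))), -1)) = Mul(-2371, Pow(Add(667, Add(-6, Rational(-1, 74))), -1)) = Mul(-2371, Pow(Add(667, Rational(-445, 74)), -1)) = Mul(-2371, Pow(Rational(48913, 74), -1)) = Mul(-2371, Rational(74, 48913)) = Rational(-175454, 48913)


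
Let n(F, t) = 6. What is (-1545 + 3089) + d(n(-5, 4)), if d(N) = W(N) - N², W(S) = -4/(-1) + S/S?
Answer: 1513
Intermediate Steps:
W(S) = 5 (W(S) = -4*(-1) + 1 = 4 + 1 = 5)
d(N) = 5 - N²
(-1545 + 3089) + d(n(-5, 4)) = (-1545 + 3089) + (5 - 1*6²) = 1544 + (5 - 1*36) = 1544 + (5 - 36) = 1544 - 31 = 1513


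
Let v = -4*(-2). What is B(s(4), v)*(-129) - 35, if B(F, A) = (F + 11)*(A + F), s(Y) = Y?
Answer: -23255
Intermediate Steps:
v = 8
B(F, A) = (11 + F)*(A + F)
B(s(4), v)*(-129) - 35 = (4² + 11*8 + 11*4 + 8*4)*(-129) - 35 = (16 + 88 + 44 + 32)*(-129) - 35 = 180*(-129) - 35 = -23220 - 35 = -23255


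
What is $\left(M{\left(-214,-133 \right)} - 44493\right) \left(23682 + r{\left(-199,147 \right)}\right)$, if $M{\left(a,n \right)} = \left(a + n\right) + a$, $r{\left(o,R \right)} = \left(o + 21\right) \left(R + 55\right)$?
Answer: $552992796$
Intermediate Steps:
$r{\left(o,R \right)} = \left(21 + o\right) \left(55 + R\right)$
$M{\left(a,n \right)} = n + 2 a$
$\left(M{\left(-214,-133 \right)} - 44493\right) \left(23682 + r{\left(-199,147 \right)}\right) = \left(\left(-133 + 2 \left(-214\right)\right) - 44493\right) \left(23682 + \left(1155 + 21 \cdot 147 + 55 \left(-199\right) + 147 \left(-199\right)\right)\right) = \left(\left(-133 - 428\right) - 44493\right) \left(23682 + \left(1155 + 3087 - 10945 - 29253\right)\right) = \left(-561 - 44493\right) \left(23682 - 35956\right) = \left(-45054\right) \left(-12274\right) = 552992796$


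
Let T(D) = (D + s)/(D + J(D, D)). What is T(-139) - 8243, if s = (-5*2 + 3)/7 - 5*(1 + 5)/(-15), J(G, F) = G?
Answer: -1145708/139 ≈ -8242.5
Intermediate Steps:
s = 1 (s = (-10 + 3)*(1/7) - 5*6*(-1/15) = -7*1/7 - 30*(-1/15) = -1 + 2 = 1)
T(D) = (1 + D)/(2*D) (T(D) = (D + 1)/(D + D) = (1 + D)/((2*D)) = (1 + D)*(1/(2*D)) = (1 + D)/(2*D))
T(-139) - 8243 = (1/2)*(1 - 139)/(-139) - 8243 = (1/2)*(-1/139)*(-138) - 8243 = 69/139 - 8243 = -1145708/139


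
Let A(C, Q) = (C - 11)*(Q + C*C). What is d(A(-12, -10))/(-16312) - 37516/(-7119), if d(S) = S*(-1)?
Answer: 2610709/513828 ≈ 5.0809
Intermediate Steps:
A(C, Q) = (-11 + C)*(Q + C²)
d(S) = -S
d(A(-12, -10))/(-16312) - 37516/(-7119) = -((-12)³ - 11*(-10) - 11*(-12)² - 12*(-10))/(-16312) - 37516/(-7119) = -(-1728 + 110 - 11*144 + 120)*(-1/16312) - 37516*(-1/7119) = -(-1728 + 110 - 1584 + 120)*(-1/16312) + 332/63 = -1*(-3082)*(-1/16312) + 332/63 = 3082*(-1/16312) + 332/63 = -1541/8156 + 332/63 = 2610709/513828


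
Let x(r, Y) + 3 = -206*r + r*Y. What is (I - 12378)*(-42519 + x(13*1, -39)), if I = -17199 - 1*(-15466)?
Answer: 644971477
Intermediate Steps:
I = -1733 (I = -17199 + 15466 = -1733)
x(r, Y) = -3 - 206*r + Y*r (x(r, Y) = -3 + (-206*r + r*Y) = -3 + (-206*r + Y*r) = -3 - 206*r + Y*r)
(I - 12378)*(-42519 + x(13*1, -39)) = (-1733 - 12378)*(-42519 + (-3 - 2678 - 507)) = -14111*(-42519 + (-3 - 206*13 - 39*13)) = -14111*(-42519 + (-3 - 2678 - 507)) = -14111*(-42519 - 3188) = -14111*(-45707) = 644971477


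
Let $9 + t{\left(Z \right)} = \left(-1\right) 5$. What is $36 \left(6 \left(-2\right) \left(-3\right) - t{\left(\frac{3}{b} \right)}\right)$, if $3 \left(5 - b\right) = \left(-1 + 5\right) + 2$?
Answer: $1800$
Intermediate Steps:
$b = 3$ ($b = 5 - \frac{\left(-1 + 5\right) + 2}{3} = 5 - \frac{4 + 2}{3} = 5 - 2 = 3$)
$t{\left(Z \right)} = -14$ ($t{\left(Z \right)} = -9 - 5 = -14$)
$36 \left(6 \left(-2\right) \left(-3\right) - t{\left(\frac{3}{b} \right)}\right) = 36 \left(6 \left(-2\right) \left(-3\right) - -14\right) = 36 \left(\left(-12\right) \left(-3\right) + 14\right) = 36 \left(36 + 14\right) = 36 \cdot 50 = 1800$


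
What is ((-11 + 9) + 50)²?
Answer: 2304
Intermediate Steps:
((-11 + 9) + 50)² = (-2 + 50)² = 48² = 2304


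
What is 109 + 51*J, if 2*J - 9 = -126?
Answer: -5749/2 ≈ -2874.5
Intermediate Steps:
J = -117/2 (J = 9/2 + (1/2)*(-126) = 9/2 - 63 = -117/2 ≈ -58.500)
109 + 51*J = 109 + 51*(-117/2) = 109 - 5967/2 = -5749/2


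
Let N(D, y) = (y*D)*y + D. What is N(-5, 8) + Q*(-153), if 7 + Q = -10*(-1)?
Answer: -784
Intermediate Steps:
Q = 3 (Q = -7 - 10*(-1) = -7 + 10 = 3)
N(D, y) = D + D*y² (N(D, y) = (D*y)*y + D = D*y² + D = D + D*y²)
N(-5, 8) + Q*(-153) = -5*(1 + 8²) + 3*(-153) = -5*(1 + 64) - 459 = -5*65 - 459 = -325 - 459 = -784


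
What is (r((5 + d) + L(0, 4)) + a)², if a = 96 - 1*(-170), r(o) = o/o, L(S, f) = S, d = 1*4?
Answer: 71289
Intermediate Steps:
d = 4
r(o) = 1
a = 266 (a = 96 + 170 = 266)
(r((5 + d) + L(0, 4)) + a)² = (1 + 266)² = 267² = 71289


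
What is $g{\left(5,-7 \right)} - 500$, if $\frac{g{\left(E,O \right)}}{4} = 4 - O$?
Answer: $-456$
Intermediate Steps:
$g{\left(E,O \right)} = 16 - 4 O$ ($g{\left(E,O \right)} = 4 \left(4 - O\right) = 16 - 4 O$)
$g{\left(5,-7 \right)} - 500 = \left(16 - -28\right) - 500 = \left(16 + 28\right) - 500 = 44 - 500 = -456$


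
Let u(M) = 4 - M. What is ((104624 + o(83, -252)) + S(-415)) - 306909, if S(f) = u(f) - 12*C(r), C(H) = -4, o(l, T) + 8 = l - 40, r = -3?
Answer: -201783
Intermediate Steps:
o(l, T) = -48 + l (o(l, T) = -8 + (l - 40) = -8 + (-40 + l) = -48 + l)
S(f) = 52 - f (S(f) = (4 - f) - 12*(-4) = (4 - f) + 48 = 52 - f)
((104624 + o(83, -252)) + S(-415)) - 306909 = ((104624 + (-48 + 83)) + (52 - 1*(-415))) - 306909 = ((104624 + 35) + (52 + 415)) - 306909 = (104659 + 467) - 306909 = 105126 - 306909 = -201783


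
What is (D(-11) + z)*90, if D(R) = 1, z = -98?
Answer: -8730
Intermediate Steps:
(D(-11) + z)*90 = (1 - 98)*90 = -97*90 = -8730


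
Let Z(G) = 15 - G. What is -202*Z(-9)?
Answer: -4848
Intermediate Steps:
-202*Z(-9) = -202*(15 - 1*(-9)) = -202*(15 + 9) = -202*24 = -4848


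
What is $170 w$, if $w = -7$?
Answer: $-1190$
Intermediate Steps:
$170 w = 170 \left(-7\right) = -1190$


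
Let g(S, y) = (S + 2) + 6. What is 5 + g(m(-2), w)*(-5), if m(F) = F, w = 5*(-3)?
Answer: -25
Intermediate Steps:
w = -15
g(S, y) = 8 + S (g(S, y) = (2 + S) + 6 = 8 + S)
5 + g(m(-2), w)*(-5) = 5 + (8 - 2)*(-5) = 5 + 6*(-5) = 5 - 30 = -25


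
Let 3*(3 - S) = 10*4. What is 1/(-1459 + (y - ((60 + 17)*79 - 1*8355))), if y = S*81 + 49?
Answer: 1/25 ≈ 0.040000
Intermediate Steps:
S = -31/3 (S = 3 - 10*4/3 = 3 - ⅓*40 = 3 - 40/3 = -31/3 ≈ -10.333)
y = -788 (y = -31/3*81 + 49 = -837 + 49 = -788)
1/(-1459 + (y - ((60 + 17)*79 - 1*8355))) = 1/(-1459 + (-788 - ((60 + 17)*79 - 1*8355))) = 1/(-1459 + (-788 - (77*79 - 8355))) = 1/(-1459 + (-788 - (6083 - 8355))) = 1/(-1459 + (-788 - 1*(-2272))) = 1/(-1459 + (-788 + 2272)) = 1/(-1459 + 1484) = 1/25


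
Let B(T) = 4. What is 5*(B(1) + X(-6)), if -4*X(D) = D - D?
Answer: 20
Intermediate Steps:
X(D) = 0 (X(D) = -(D - D)/4 = -1/4*0 = 0)
5*(B(1) + X(-6)) = 5*(4 + 0) = 5*4 = 20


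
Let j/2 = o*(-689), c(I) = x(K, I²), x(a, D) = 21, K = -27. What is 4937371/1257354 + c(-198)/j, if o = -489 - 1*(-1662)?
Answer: 39121129685/9962644419 ≈ 3.9268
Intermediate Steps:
o = 1173 (o = -489 + 1662 = 1173)
c(I) = 21
j = -1616394 (j = 2*(1173*(-689)) = 2*(-808197) = -1616394)
4937371/1257354 + c(-198)/j = 4937371/1257354 + 21/(-1616394) = 4937371*(1/1257354) + 21*(-1/1616394) = 4937371/1257354 - 7/538798 = 39121129685/9962644419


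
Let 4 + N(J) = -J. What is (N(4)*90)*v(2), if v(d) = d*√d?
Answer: -1440*√2 ≈ -2036.5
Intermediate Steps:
v(d) = d^(3/2)
N(J) = -4 - J
(N(4)*90)*v(2) = ((-4 - 1*4)*90)*2^(3/2) = ((-4 - 4)*90)*(2*√2) = (-8*90)*(2*√2) = -1440*√2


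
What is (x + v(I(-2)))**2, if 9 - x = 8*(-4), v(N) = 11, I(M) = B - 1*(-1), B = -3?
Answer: 2704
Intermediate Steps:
I(M) = -2 (I(M) = -3 - 1*(-1) = -3 + 1 = -2)
x = 41 (x = 9 - 8*(-4) = 9 - 1*(-32) = 9 + 32 = 41)
(x + v(I(-2)))**2 = (41 + 11)**2 = 52**2 = 2704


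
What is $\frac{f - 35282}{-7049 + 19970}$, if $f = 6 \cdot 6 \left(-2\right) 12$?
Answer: $- \frac{36146}{12921} \approx -2.7975$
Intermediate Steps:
$f = -864$ ($f = 36 \left(-2\right) 12 = \left(-72\right) 12 = -864$)
$\frac{f - 35282}{-7049 + 19970} = \frac{-864 - 35282}{-7049 + 19970} = - \frac{36146}{12921}$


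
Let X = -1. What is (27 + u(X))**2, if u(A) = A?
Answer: 676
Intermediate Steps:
(27 + u(X))**2 = (27 - 1)**2 = 26**2 = 676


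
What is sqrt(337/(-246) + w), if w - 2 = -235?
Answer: I*sqrt(14183130)/246 ≈ 15.309*I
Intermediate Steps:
w = -233 (w = 2 - 235 = -233)
sqrt(337/(-246) + w) = sqrt(337/(-246) - 233) = sqrt(337*(-1/246) - 233) = sqrt(-337/246 - 233) = sqrt(-57655/246) = I*sqrt(14183130)/246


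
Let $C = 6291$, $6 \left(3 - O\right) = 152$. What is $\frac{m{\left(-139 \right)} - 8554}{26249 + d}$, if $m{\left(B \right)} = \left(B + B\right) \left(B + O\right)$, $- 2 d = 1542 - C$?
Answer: $\frac{217780}{171741} \approx 1.2681$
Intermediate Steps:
$O = - \frac{67}{3}$ ($O = 3 - \frac{76}{3} = - \frac{67}{3} \approx -22.333$)
$d = \frac{4749}{2}$ ($d = - \frac{1542 - 6291}{2} = \left(- \frac{1}{2}\right) \left(-4749\right) = \frac{4749}{2} \approx 2374.5$)
$m{\left(B \right)} = 2 B \left(- \frac{67}{3} + B\right)$ ($m{\left(B \right)} = \left(B + B\right) \left(B - \frac{67}{3}\right) = 2 B \left(- \frac{67}{3} + B\right)$)
$\frac{m{\left(-139 \right)} - 8554}{26249 + d} = \frac{\frac{2}{3} \left(-139\right) \left(-67 + 3 \left(-139\right)\right) - 8554}{26249 + \frac{4749}{2}} = \frac{\frac{2}{3} \left(-139\right) \left(-67 - 417\right) - 8554}{\frac{57247}{2}} = \left(\frac{2}{3} \left(-139\right) \left(-484\right) - 8554\right) \frac{2}{57247} = \left(\frac{134552}{3} - 8554\right) \frac{2}{57247} = \frac{108890}{3} \cdot \frac{2}{57247} = \frac{217780}{171741}$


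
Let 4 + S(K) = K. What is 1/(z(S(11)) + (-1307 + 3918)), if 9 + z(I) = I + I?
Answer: 1/2616 ≈ 0.00038226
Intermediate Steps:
S(K) = -4 + K
z(I) = -9 + 2*I (z(I) = -9 + (I + I) = -9 + 2*I)
1/(z(S(11)) + (-1307 + 3918)) = 1/((-9 + 2*(-4 + 11)) + (-1307 + 3918)) = 1/((-9 + 2*7) + 2611) = 1/((-9 + 14) + 2611) = 1/(5 + 2611) = 1/2616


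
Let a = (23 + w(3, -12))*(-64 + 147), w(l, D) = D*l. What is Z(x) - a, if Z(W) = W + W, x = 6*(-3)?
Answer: 1043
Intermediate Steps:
x = -18
Z(W) = 2*W
a = -1079 (a = (23 - 12*3)*(-64 + 147) = (23 - 36)*83 = -13*83 = -1079)
Z(x) - a = 2*(-18) - 1*(-1079) = -36 + 1079 = 1043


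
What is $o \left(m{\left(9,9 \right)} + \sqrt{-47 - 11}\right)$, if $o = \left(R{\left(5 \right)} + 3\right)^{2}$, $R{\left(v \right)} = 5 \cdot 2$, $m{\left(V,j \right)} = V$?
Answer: $1521 + 169 i \sqrt{58} \approx 1521.0 + 1287.1 i$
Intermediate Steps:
$R{\left(v \right)} = 10$
$o = 169$ ($o = \left(10 + 3\right)^{2} = 13^{2} = 169$)
$o \left(m{\left(9,9 \right)} + \sqrt{-47 - 11}\right) = 169 \left(9 + \sqrt{-47 - 11}\right) = 169 \left(9 + \sqrt{-58}\right) = 169 \left(9 + i \sqrt{58}\right) = 1521 + 169 i \sqrt{58}$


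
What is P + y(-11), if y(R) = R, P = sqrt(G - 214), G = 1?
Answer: -11 + I*sqrt(213) ≈ -11.0 + 14.595*I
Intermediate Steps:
P = I*sqrt(213) (P = sqrt(1 - 214) = sqrt(-213) = I*sqrt(213) ≈ 14.595*I)
P + y(-11) = I*sqrt(213) - 11 = -11 + I*sqrt(213)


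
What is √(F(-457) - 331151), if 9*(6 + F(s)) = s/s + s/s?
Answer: I*√2980411/3 ≈ 575.46*I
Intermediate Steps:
F(s) = -52/9 (F(s) = -6 + (s/s + s/s)/9 = -6 + (1 + 1)/9 = -6 + (⅑)*2 = -6 + 2/9 = -52/9)
√(F(-457) - 331151) = √(-52/9 - 331151) = √(-2980411/9) = I*√2980411/3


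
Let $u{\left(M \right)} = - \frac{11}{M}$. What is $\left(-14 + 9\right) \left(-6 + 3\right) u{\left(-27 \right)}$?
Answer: $\frac{55}{9} \approx 6.1111$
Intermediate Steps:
$\left(-14 + 9\right) \left(-6 + 3\right) u{\left(-27 \right)} = \left(-14 + 9\right) \left(-6 + 3\right) \left(- \frac{11}{-27}\right) = \left(-5\right) \left(-3\right) \left(\left(-11\right) \left(- \frac{1}{27}\right)\right) = 15 \cdot \frac{11}{27} = \frac{55}{9}$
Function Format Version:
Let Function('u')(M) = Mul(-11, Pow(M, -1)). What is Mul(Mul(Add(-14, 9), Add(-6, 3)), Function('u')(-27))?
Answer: Rational(55, 9) ≈ 6.1111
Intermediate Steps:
Mul(Mul(Add(-14, 9), Add(-6, 3)), Function('u')(-27)) = Mul(Mul(Add(-14, 9), Add(-6, 3)), Mul(-11, Pow(-27, -1))) = Mul(Mul(-5, -3), Mul(-11, Rational(-1, 27))) = Mul(15, Rational(11, 27)) = Rational(55, 9)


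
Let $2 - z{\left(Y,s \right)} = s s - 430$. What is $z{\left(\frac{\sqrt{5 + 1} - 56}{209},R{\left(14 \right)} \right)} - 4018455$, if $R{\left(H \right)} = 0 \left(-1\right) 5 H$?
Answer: $-4018023$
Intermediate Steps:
$R{\left(H \right)} = 0$ ($R{\left(H \right)} = 0 \cdot 5 H = 0$)
$z{\left(Y,s \right)} = 432 - s^{2}$ ($z{\left(Y,s \right)} = 2 - \left(s s - 430\right) = 2 - \left(s^{2} - 430\right) = 2 - \left(-430 + s^{2}\right) = 432 - s^{2}$)
$z{\left(\frac{\sqrt{5 + 1} - 56}{209},R{\left(14 \right)} \right)} - 4018455 = \left(432 - 0^{2}\right) - 4018455 = \left(432 - 0\right) - 4018455 = \left(432 + 0\right) - 4018455 = 432 - 4018455 = -4018023$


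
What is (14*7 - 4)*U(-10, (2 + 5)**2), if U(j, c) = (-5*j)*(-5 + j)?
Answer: -70500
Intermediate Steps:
U(j, c) = -5*j*(-5 + j)
(14*7 - 4)*U(-10, (2 + 5)**2) = (14*7 - 4)*(5*(-10)*(5 - 1*(-10))) = (98 - 4)*(5*(-10)*(5 + 10)) = 94*(5*(-10)*15) = 94*(-750) = -70500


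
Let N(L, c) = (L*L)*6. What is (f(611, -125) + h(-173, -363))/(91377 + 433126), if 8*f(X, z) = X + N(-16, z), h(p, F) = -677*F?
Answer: 281165/599432 ≈ 0.46905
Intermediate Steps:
N(L, c) = 6*L² (N(L, c) = L²*6 = 6*L²)
f(X, z) = 192 + X/8 (f(X, z) = (X + 6*(-16)²)/8 = (X + 6*256)/8 = (X + 1536)/8 = (1536 + X)/8 = 192 + X/8)
(f(611, -125) + h(-173, -363))/(91377 + 433126) = ((192 + (⅛)*611) - 677*(-363))/(91377 + 433126) = ((192 + 611/8) + 245751)/524503 = (2147/8 + 245751)*(1/524503) = (1968155/8)*(1/524503) = 281165/599432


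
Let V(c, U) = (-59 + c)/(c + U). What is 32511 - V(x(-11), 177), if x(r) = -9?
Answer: 1365479/42 ≈ 32511.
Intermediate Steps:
V(c, U) = (-59 + c)/(U + c)
32511 - V(x(-11), 177) = 32511 - (-59 - 9)/(177 - 9) = 32511 - (-68)/168 = 32511 - 1*(-17/42) = 32511 + 17/42 = 1365479/42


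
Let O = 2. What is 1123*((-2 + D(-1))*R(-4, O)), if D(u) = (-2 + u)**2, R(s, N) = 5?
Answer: 39305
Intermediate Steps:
1123*((-2 + D(-1))*R(-4, O)) = 1123*((-2 + (-2 - 1)**2)*5) = 1123*((-2 + (-3)**2)*5) = 1123*((-2 + 9)*5) = 1123*(7*5) = 1123*35 = 39305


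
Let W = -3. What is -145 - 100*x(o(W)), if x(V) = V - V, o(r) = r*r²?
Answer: -145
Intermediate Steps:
o(r) = r³
x(V) = 0
-145 - 100*x(o(W)) = -145 - 100*0 = -145 + 0 = -145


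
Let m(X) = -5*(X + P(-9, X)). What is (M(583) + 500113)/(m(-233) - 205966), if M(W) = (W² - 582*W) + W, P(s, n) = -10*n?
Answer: -501279/216451 ≈ -2.3159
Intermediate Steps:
M(W) = W² - 581*W
m(X) = 45*X (m(X) = -5*(X - 10*X) = -(-45)*X = 45*X)
(M(583) + 500113)/(m(-233) - 205966) = (583*(-581 + 583) + 500113)/(45*(-233) - 205966) = (583*2 + 500113)/(-10485 - 205966) = (1166 + 500113)/(-216451) = 501279*(-1/216451) = -501279/216451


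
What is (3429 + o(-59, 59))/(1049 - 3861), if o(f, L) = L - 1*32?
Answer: -864/703 ≈ -1.2290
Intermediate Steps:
o(f, L) = -32 + L (o(f, L) = L - 32 = -32 + L)
(3429 + o(-59, 59))/(1049 - 3861) = (3429 + (-32 + 59))/(1049 - 3861) = (3429 + 27)/(-2812) = 3456*(-1/2812) = -864/703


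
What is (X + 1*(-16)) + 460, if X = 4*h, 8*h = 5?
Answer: 893/2 ≈ 446.50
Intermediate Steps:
h = 5/8 (h = (⅛)*5 = 5/8 ≈ 0.62500)
X = 5/2 (X = 4*(5/8) = 5/2 ≈ 2.5000)
(X + 1*(-16)) + 460 = (5/2 + 1*(-16)) + 460 = (5/2 - 16) + 460 = -27/2 + 460 = 893/2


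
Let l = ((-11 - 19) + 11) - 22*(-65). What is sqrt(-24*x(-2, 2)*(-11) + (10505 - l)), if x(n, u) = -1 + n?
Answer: sqrt(8302) ≈ 91.115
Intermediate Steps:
l = 1411 (l = (-30 + 11) + 1430 = -19 + 1430 = 1411)
sqrt(-24*x(-2, 2)*(-11) + (10505 - l)) = sqrt(-24*(-1 - 2)*(-11) + (10505 - 1*1411)) = sqrt(-24*(-3)*(-11) + (10505 - 1411)) = sqrt(72*(-11) + 9094) = sqrt(-792 + 9094) = sqrt(8302)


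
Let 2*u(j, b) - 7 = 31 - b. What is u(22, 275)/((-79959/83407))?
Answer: 6589153/53306 ≈ 123.61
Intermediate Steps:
u(j, b) = 19 - b/2 (u(j, b) = 7/2 + (31 - b)/2 = 7/2 + (31/2 - b/2) = 19 - b/2)
u(22, 275)/((-79959/83407)) = (19 - ½*275)/((-79959/83407)) = (19 - 275/2)/((-79959*1/83407)) = -237/(2*(-79959/83407)) = -237/2*(-83407/79959) = 6589153/53306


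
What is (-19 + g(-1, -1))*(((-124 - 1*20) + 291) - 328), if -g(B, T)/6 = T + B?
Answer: 1267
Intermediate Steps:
g(B, T) = -6*B - 6*T (g(B, T) = -6*(T + B) = -6*(B + T) = -6*B - 6*T)
(-19 + g(-1, -1))*(((-124 - 1*20) + 291) - 328) = (-19 + (-6*(-1) - 6*(-1)))*(((-124 - 1*20) + 291) - 328) = (-19 + (6 + 6))*(((-124 - 20) + 291) - 328) = (-19 + 12)*((-144 + 291) - 328) = -7*(147 - 328) = -7*(-181) = 1267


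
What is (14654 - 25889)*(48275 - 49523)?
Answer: 14021280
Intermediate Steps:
(14654 - 25889)*(48275 - 49523) = -11235*(-1248) = 14021280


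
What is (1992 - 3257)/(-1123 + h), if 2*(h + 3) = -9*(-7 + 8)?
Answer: 2530/2261 ≈ 1.1190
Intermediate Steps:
h = -15/2 (h = -3 + (-9*(-7 + 8))/2 = -3 + (-9*1)/2 = -3 + (½)*(-9) = -3 - 9/2 = -15/2 ≈ -7.5000)
(1992 - 3257)/(-1123 + h) = (1992 - 3257)/(-1123 - 15/2) = -1265/(-2261/2) = -1265*(-2/2261) = 2530/2261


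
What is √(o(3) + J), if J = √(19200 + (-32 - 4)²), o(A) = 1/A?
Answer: √(3 + 36*√1281)/3 ≈ 11.979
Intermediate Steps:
J = 4*√1281 (J = √(19200 + (-36)²) = √(19200 + 1296) = √20496 = 4*√1281 ≈ 143.16)
√(o(3) + J) = √(1/3 + 4*√1281) = √(⅓ + 4*√1281)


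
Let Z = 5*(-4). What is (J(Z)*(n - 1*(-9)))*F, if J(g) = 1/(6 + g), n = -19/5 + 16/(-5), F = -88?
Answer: 88/7 ≈ 12.571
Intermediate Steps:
Z = -20
n = -7 (n = -19*⅕ + 16*(-⅕) = -19/5 - 16/5 = -7)
(J(Z)*(n - 1*(-9)))*F = ((-7 - 1*(-9))/(6 - 20))*(-88) = ((-7 + 9)/(-14))*(-88) = -1/14*2*(-88) = -⅐*(-88) = 88/7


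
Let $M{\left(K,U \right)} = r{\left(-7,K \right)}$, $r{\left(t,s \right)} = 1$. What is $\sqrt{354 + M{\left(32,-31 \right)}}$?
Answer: $\sqrt{355} \approx 18.841$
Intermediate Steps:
$M{\left(K,U \right)} = 1$
$\sqrt{354 + M{\left(32,-31 \right)}} = \sqrt{354 + 1} = \sqrt{355}$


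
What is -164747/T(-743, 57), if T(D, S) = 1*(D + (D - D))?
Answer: 164747/743 ≈ 221.73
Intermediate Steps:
T(D, S) = D (T(D, S) = 1*(D + 0) = 1*D = D)
-164747/T(-743, 57) = -164747/(-743) = -164747*(-1/743) = 164747/743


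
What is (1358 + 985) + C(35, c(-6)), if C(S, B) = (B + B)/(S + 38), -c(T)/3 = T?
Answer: 171075/73 ≈ 2343.5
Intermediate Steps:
c(T) = -3*T
C(S, B) = 2*B/(38 + S) (C(S, B) = (2*B)/(38 + S) = 2*B/(38 + S))
(1358 + 985) + C(35, c(-6)) = (1358 + 985) + 2*(-3*(-6))/(38 + 35) = 2343 + 2*18/73 = 2343 + 2*18*(1/73) = 2343 + 36/73 = 171075/73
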